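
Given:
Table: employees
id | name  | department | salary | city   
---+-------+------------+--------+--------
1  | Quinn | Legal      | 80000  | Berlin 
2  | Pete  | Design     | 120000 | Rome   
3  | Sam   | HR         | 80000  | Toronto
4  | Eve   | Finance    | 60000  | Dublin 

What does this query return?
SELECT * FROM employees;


SELECT * returns all 4 rows with all columns

4 rows:
1, Quinn, Legal, 80000, Berlin
2, Pete, Design, 120000, Rome
3, Sam, HR, 80000, Toronto
4, Eve, Finance, 60000, Dublin


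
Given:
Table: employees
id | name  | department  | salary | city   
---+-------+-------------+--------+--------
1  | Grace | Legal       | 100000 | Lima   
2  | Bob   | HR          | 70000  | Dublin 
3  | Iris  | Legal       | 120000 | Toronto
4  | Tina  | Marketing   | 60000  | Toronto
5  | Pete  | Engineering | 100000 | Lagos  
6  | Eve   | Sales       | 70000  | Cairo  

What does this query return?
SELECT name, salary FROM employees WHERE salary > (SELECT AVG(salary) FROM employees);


Subquery: AVG(salary) = 86666.67
Filtering: salary > 86666.67
  Grace (100000) -> MATCH
  Iris (120000) -> MATCH
  Pete (100000) -> MATCH


3 rows:
Grace, 100000
Iris, 120000
Pete, 100000


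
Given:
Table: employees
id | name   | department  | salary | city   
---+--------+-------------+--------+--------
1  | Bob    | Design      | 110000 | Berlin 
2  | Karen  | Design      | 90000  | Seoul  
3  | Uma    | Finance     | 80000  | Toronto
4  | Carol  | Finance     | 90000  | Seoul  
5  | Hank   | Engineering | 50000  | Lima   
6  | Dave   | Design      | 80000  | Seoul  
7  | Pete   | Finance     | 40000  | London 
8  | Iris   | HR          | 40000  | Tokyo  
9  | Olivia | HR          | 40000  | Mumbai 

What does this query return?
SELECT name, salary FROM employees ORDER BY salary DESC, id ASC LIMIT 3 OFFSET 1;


Sort by salary DESC (id ASC tiebreak), then skip 1 and take 3
Rows 2 through 4

3 rows:
Karen, 90000
Carol, 90000
Uma, 80000


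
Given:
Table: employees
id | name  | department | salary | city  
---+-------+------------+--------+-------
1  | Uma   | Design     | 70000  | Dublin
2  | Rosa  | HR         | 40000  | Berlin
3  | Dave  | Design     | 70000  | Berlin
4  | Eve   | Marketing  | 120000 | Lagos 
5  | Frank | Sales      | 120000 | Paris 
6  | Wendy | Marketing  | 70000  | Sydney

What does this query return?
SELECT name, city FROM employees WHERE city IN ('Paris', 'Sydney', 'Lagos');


Filtering: city IN ('Paris', 'Sydney', 'Lagos')
Matching: 3 rows

3 rows:
Eve, Lagos
Frank, Paris
Wendy, Sydney


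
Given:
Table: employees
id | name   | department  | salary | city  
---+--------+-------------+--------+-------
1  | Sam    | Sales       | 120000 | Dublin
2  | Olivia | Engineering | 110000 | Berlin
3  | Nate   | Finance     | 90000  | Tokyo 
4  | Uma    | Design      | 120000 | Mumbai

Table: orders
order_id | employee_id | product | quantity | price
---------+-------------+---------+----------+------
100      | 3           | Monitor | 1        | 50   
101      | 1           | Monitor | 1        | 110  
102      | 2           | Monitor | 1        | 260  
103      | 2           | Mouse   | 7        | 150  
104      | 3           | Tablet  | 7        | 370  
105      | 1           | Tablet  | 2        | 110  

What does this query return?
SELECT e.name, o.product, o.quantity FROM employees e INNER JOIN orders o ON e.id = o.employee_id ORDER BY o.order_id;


Joining employees.id = orders.employee_id:
  employee Nate (id=3) -> order Monitor
  employee Sam (id=1) -> order Monitor
  employee Olivia (id=2) -> order Monitor
  employee Olivia (id=2) -> order Mouse
  employee Nate (id=3) -> order Tablet
  employee Sam (id=1) -> order Tablet


6 rows:
Nate, Monitor, 1
Sam, Monitor, 1
Olivia, Monitor, 1
Olivia, Mouse, 7
Nate, Tablet, 7
Sam, Tablet, 2


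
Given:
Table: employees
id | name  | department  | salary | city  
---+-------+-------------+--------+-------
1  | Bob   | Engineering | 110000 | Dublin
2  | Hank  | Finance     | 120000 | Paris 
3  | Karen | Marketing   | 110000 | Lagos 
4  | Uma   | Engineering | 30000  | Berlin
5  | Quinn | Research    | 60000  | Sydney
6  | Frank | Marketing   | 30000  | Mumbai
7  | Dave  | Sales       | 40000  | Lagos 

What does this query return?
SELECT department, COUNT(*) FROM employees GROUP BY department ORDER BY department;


Assigning each row to its department group:
  Bob -> Engineering
  Hank -> Finance
  Karen -> Marketing
  Uma -> Engineering
  Quinn -> Research
  Frank -> Marketing
  Dave -> Sales


5 groups:
Engineering, 2
Finance, 1
Marketing, 2
Research, 1
Sales, 1


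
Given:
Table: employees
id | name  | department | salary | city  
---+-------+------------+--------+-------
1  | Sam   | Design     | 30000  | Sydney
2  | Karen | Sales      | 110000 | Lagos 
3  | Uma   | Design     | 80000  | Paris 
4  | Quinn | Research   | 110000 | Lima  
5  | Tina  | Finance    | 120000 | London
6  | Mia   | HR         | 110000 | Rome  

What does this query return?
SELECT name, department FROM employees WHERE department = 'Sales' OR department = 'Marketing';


Filtering: department = 'Sales' OR 'Marketing'
Matching: 1 rows

1 rows:
Karen, Sales


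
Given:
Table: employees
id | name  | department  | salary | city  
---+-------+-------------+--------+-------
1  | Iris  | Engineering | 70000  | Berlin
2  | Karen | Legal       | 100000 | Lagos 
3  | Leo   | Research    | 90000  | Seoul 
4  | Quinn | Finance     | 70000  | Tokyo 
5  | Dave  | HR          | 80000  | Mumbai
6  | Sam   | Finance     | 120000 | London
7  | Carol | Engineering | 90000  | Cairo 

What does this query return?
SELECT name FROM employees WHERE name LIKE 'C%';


LIKE 'C%' matches names starting with 'C'
Matching: 1

1 rows:
Carol


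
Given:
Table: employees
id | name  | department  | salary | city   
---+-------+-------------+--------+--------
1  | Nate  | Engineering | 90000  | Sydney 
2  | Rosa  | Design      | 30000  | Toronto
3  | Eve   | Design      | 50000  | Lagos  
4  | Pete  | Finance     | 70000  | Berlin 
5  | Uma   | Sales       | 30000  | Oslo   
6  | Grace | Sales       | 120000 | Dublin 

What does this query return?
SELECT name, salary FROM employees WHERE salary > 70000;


Filtering: salary > 70000
Matching: 2 rows

2 rows:
Nate, 90000
Grace, 120000


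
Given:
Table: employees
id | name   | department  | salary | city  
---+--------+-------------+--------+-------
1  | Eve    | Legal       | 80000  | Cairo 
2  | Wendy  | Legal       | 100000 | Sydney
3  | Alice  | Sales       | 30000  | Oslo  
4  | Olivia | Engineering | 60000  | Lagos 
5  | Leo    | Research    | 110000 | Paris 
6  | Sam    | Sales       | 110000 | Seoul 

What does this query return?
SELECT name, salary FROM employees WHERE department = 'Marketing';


Filtering: department = 'Marketing'
Matching rows: 0

Empty result set (0 rows)


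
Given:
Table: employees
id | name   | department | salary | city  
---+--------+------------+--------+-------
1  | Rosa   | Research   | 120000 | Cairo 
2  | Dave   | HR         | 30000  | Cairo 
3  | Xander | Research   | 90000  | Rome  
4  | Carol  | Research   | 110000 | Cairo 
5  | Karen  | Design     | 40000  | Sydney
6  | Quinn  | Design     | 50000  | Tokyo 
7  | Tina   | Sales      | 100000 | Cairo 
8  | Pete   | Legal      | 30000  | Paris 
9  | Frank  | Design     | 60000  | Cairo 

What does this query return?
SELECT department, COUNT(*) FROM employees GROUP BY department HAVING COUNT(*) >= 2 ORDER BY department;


Groups with count >= 2:
  Design: 3 -> PASS
  Research: 3 -> PASS
  HR: 1 -> filtered out
  Legal: 1 -> filtered out
  Sales: 1 -> filtered out


2 groups:
Design, 3
Research, 3


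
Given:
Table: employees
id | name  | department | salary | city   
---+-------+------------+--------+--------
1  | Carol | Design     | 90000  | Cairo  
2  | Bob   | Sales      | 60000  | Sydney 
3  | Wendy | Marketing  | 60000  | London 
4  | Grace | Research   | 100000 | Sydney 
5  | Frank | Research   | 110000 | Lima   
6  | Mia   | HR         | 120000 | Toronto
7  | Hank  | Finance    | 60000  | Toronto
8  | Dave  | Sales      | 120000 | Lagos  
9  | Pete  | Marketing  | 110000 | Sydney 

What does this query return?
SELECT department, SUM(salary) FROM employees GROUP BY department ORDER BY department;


Summing salary within each department:
  Design: 90000 = 90000
  Finance: 60000 = 60000
  HR: 120000 = 120000
  Marketing: 60000 + 110000 = 170000
  Research: 100000 + 110000 = 210000
  Sales: 60000 + 120000 = 180000


6 groups:
Design, 90000
Finance, 60000
HR, 120000
Marketing, 170000
Research, 210000
Sales, 180000


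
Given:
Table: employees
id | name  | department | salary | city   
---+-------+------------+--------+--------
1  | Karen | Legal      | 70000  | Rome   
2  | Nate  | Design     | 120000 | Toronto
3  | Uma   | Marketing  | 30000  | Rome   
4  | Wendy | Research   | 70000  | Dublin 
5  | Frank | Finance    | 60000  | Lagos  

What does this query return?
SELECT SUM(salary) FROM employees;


SUM(salary) = 70000 + 120000 + 30000 + 70000 + 60000 = 350000

350000


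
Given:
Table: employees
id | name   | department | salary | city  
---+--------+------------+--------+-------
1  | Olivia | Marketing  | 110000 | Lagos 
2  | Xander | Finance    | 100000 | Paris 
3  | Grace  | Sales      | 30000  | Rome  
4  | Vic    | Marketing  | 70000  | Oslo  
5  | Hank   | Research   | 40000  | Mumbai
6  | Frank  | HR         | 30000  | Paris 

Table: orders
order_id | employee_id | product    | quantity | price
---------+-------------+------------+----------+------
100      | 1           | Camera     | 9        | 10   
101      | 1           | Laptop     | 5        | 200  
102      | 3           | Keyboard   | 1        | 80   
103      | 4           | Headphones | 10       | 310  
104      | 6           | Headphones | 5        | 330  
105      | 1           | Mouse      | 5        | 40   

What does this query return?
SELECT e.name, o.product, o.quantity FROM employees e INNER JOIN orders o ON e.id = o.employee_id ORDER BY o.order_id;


Joining employees.id = orders.employee_id:
  employee Olivia (id=1) -> order Camera
  employee Olivia (id=1) -> order Laptop
  employee Grace (id=3) -> order Keyboard
  employee Vic (id=4) -> order Headphones
  employee Frank (id=6) -> order Headphones
  employee Olivia (id=1) -> order Mouse


6 rows:
Olivia, Camera, 9
Olivia, Laptop, 5
Grace, Keyboard, 1
Vic, Headphones, 10
Frank, Headphones, 5
Olivia, Mouse, 5


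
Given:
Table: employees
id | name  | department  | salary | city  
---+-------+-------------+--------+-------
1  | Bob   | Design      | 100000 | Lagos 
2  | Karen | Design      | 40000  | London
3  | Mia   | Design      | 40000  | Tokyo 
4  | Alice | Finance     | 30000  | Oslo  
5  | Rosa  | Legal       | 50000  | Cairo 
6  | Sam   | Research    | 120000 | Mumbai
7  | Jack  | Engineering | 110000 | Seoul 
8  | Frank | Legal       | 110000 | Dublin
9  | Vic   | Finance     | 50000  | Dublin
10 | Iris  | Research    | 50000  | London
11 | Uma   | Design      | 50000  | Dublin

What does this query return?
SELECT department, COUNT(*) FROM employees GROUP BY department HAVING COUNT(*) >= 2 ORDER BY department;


Groups with count >= 2:
  Design: 4 -> PASS
  Finance: 2 -> PASS
  Legal: 2 -> PASS
  Research: 2 -> PASS
  Engineering: 1 -> filtered out


4 groups:
Design, 4
Finance, 2
Legal, 2
Research, 2


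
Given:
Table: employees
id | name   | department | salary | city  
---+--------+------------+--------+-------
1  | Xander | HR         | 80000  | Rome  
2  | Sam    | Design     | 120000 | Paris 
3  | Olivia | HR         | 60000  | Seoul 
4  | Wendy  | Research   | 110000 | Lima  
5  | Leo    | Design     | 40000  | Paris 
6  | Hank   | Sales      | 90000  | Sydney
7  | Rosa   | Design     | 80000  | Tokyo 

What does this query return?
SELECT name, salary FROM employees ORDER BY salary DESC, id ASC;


Sorting by salary DESC, then id ASC for ties

7 rows:
Sam, 120000
Wendy, 110000
Hank, 90000
Xander, 80000
Rosa, 80000
Olivia, 60000
Leo, 40000


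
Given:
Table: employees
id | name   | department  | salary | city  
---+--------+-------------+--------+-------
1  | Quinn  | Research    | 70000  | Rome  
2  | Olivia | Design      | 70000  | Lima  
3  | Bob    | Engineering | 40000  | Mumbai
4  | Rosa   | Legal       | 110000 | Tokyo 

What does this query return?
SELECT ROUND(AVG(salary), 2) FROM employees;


SUM(salary) = 290000
COUNT = 4
ROUND(AVG, 2) = ROUND(290000 / 4, 2) = 72500.0

72500.0


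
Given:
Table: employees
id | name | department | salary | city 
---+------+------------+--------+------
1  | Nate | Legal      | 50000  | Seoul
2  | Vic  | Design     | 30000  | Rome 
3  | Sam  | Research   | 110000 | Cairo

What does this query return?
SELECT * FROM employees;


SELECT * returns all 3 rows with all columns

3 rows:
1, Nate, Legal, 50000, Seoul
2, Vic, Design, 30000, Rome
3, Sam, Research, 110000, Cairo


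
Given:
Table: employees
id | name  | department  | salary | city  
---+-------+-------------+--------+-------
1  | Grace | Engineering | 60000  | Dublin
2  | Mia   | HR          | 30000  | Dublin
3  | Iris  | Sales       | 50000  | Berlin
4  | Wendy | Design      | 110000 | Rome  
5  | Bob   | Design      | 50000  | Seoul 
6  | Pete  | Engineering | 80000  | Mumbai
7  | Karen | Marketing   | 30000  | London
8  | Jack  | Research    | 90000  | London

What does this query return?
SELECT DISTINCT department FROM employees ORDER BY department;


All 'department' values (row order): Engineering, HR, Sales, Design, Design, Engineering, Marketing, Research
Removing duplicates leaves 6 unique value(s).

6 values:
Design
Engineering
HR
Marketing
Research
Sales


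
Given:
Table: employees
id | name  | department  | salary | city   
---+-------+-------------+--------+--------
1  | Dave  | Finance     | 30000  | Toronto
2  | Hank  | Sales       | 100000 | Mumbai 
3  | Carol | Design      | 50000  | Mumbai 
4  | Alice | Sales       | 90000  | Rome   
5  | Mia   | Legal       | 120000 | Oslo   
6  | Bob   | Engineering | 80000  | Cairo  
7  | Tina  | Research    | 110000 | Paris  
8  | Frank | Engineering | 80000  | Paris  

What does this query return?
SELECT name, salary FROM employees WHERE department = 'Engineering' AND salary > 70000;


Filtering: department = 'Engineering' AND salary > 70000
Matching: 2 rows

2 rows:
Bob, 80000
Frank, 80000


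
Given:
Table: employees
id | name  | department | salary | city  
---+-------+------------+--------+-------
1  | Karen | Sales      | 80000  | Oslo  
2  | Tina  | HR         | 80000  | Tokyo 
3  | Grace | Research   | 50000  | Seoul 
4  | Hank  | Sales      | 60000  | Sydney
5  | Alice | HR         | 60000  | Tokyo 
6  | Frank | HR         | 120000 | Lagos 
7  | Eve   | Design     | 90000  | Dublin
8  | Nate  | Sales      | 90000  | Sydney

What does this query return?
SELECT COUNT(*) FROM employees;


COUNT(*) counts all rows

8


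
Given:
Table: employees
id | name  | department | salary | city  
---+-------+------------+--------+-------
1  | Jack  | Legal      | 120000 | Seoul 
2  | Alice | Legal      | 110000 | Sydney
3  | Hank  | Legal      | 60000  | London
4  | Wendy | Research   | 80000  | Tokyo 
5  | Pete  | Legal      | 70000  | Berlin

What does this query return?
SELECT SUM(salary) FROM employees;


SUM(salary) = 120000 + 110000 + 60000 + 80000 + 70000 = 440000

440000


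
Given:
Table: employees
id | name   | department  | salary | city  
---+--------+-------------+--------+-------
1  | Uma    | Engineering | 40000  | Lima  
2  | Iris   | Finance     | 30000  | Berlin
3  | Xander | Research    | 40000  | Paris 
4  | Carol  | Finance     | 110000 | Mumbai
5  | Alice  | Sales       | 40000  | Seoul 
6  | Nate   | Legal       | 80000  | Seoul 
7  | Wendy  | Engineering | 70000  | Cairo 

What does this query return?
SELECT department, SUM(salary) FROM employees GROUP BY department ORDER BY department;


Summing salary within each department:
  Engineering: 40000 + 70000 = 110000
  Finance: 30000 + 110000 = 140000
  Legal: 80000 = 80000
  Research: 40000 = 40000
  Sales: 40000 = 40000


5 groups:
Engineering, 110000
Finance, 140000
Legal, 80000
Research, 40000
Sales, 40000


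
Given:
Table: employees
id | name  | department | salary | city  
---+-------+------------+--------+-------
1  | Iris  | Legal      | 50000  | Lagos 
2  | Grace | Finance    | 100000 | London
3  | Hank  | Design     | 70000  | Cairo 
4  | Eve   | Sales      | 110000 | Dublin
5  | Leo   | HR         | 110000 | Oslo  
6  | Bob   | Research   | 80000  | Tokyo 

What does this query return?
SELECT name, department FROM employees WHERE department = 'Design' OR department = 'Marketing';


Filtering: department = 'Design' OR 'Marketing'
Matching: 1 rows

1 rows:
Hank, Design


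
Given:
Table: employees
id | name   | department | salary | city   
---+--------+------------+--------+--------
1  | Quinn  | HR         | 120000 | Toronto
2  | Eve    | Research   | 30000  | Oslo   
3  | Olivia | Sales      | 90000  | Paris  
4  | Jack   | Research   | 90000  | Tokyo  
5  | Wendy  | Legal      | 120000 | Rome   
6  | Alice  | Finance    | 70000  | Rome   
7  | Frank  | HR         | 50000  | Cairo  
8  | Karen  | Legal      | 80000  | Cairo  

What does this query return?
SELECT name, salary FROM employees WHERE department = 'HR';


Filtering: department = 'HR'
Matching rows: 2

2 rows:
Quinn, 120000
Frank, 50000


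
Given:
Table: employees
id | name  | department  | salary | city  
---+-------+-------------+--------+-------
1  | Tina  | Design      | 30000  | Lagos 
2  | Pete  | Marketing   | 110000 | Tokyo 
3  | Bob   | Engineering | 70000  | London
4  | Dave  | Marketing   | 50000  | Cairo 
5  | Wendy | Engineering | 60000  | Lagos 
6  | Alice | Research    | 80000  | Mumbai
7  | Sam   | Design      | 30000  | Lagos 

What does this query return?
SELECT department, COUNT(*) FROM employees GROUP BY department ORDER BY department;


Assigning each row to its department group:
  Tina -> Design
  Pete -> Marketing
  Bob -> Engineering
  Dave -> Marketing
  Wendy -> Engineering
  Alice -> Research
  Sam -> Design


4 groups:
Design, 2
Engineering, 2
Marketing, 2
Research, 1


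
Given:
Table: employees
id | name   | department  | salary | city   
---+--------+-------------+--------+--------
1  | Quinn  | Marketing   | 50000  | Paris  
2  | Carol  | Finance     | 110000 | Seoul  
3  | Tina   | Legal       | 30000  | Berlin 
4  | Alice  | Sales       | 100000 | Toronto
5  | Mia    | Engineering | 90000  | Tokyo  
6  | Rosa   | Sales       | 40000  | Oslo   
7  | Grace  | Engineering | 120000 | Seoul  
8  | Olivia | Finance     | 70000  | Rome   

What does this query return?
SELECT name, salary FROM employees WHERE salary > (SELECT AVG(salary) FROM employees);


Subquery: AVG(salary) = 76250.0
Filtering: salary > 76250.0
  Carol (110000) -> MATCH
  Alice (100000) -> MATCH
  Mia (90000) -> MATCH
  Grace (120000) -> MATCH


4 rows:
Carol, 110000
Alice, 100000
Mia, 90000
Grace, 120000


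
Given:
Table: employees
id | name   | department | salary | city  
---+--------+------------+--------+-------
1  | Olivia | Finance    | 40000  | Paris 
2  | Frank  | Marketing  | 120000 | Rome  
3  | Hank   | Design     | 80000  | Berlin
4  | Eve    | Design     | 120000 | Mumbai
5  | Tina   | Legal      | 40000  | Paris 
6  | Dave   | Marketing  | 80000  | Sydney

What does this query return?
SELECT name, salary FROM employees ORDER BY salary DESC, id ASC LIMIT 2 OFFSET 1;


Sort by salary DESC (id ASC tiebreak), then skip 1 and take 2
Rows 2 through 3

2 rows:
Eve, 120000
Hank, 80000


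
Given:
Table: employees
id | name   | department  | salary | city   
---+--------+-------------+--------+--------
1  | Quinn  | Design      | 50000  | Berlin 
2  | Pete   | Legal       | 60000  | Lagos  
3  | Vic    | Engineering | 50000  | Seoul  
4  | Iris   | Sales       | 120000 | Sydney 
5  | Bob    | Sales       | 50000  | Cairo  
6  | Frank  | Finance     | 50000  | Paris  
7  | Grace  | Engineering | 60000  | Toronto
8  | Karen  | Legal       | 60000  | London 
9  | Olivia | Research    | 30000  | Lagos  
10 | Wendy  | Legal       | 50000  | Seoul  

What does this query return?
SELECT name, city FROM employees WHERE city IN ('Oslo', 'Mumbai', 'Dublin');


Filtering: city IN ('Oslo', 'Mumbai', 'Dublin')
Matching: 0 rows

Empty result set (0 rows)


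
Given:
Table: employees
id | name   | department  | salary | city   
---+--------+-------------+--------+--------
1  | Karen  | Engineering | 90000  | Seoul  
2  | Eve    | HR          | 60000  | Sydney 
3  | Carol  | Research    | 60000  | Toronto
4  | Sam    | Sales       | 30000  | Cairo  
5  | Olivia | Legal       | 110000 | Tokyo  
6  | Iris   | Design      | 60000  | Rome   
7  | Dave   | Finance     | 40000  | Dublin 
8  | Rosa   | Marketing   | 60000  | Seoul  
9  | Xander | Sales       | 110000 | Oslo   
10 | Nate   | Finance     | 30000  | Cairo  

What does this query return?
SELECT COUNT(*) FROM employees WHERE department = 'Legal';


Counting rows where department = 'Legal'
  Olivia -> MATCH


1


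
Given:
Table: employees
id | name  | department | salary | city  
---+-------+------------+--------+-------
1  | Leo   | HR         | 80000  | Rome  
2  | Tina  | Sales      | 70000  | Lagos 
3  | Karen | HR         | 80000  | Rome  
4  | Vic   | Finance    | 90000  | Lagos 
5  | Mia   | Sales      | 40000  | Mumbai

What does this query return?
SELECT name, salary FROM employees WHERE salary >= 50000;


Filtering: salary >= 50000
Matching: 4 rows

4 rows:
Leo, 80000
Tina, 70000
Karen, 80000
Vic, 90000


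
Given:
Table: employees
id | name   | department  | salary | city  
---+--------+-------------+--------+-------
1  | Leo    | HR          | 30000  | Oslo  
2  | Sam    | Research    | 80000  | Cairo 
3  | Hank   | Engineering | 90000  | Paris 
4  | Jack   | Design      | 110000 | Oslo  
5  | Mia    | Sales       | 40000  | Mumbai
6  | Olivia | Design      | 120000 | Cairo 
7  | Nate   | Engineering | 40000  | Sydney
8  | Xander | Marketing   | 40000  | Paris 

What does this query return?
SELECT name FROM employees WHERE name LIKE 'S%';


LIKE 'S%' matches names starting with 'S'
Matching: 1

1 rows:
Sam


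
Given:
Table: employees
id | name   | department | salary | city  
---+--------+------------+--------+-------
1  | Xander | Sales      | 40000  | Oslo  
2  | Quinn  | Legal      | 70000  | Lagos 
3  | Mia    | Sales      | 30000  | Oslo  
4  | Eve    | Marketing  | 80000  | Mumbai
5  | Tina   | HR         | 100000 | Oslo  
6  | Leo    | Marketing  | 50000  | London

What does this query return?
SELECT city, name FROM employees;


Projecting columns: city, name

6 rows:
Oslo, Xander
Lagos, Quinn
Oslo, Mia
Mumbai, Eve
Oslo, Tina
London, Leo


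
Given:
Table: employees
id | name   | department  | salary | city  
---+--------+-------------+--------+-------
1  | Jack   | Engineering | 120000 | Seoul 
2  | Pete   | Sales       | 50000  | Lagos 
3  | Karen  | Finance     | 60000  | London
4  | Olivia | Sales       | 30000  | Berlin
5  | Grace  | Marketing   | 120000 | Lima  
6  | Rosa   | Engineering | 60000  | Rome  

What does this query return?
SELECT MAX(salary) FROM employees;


Salaries: 120000, 50000, 60000, 30000, 120000, 60000
MAX = 120000

120000


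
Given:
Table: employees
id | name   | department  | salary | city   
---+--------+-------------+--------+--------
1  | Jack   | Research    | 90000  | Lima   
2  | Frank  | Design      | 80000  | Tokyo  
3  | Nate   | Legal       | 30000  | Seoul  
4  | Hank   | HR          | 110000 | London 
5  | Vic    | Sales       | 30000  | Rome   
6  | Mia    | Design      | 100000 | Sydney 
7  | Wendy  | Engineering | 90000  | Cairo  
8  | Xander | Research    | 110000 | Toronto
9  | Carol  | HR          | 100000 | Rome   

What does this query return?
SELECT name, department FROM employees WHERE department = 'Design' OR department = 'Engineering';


Filtering: department = 'Design' OR 'Engineering'
Matching: 3 rows

3 rows:
Frank, Design
Mia, Design
Wendy, Engineering


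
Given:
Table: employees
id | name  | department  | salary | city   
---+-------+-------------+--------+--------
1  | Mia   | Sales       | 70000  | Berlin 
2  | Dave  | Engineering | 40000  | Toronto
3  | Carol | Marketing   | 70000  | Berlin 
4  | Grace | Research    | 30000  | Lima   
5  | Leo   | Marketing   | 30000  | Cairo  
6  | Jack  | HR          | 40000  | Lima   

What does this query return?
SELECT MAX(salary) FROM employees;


Salaries: 70000, 40000, 70000, 30000, 30000, 40000
MAX = 70000

70000


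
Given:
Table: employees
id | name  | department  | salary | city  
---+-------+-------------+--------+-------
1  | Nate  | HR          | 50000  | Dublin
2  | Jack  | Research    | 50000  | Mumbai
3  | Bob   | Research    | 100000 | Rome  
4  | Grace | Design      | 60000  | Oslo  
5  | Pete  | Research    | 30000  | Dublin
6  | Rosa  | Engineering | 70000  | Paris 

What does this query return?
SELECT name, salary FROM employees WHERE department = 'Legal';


Filtering: department = 'Legal'
Matching rows: 0

Empty result set (0 rows)


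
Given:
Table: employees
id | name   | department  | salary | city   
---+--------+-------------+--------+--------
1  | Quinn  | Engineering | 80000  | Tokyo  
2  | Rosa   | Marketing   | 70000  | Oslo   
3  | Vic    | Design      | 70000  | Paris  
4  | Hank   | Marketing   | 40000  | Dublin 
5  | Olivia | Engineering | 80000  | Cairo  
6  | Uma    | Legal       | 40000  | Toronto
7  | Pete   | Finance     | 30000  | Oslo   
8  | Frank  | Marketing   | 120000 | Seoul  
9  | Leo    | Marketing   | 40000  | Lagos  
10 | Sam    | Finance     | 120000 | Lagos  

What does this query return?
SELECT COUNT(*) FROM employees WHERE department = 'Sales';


Counting rows where department = 'Sales'


0


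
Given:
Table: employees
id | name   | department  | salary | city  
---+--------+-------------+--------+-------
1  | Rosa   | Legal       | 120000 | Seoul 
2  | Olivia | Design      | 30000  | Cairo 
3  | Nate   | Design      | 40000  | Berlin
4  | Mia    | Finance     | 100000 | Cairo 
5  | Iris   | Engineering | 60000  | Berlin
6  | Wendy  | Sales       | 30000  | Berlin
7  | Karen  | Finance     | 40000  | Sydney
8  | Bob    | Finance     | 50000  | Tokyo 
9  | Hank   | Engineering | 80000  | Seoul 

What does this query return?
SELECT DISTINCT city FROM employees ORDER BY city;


All 'city' values (row order): Seoul, Cairo, Berlin, Cairo, Berlin, Berlin, Sydney, Tokyo, Seoul
Removing duplicates leaves 5 unique value(s).

5 values:
Berlin
Cairo
Seoul
Sydney
Tokyo


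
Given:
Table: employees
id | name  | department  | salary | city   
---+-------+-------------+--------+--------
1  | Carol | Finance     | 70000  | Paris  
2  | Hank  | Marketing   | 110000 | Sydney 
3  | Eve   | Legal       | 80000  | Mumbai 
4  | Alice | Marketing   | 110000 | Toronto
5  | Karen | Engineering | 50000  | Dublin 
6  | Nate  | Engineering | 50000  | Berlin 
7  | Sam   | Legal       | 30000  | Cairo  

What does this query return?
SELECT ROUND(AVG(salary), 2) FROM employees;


SUM(salary) = 500000
COUNT = 7
ROUND(AVG, 2) = ROUND(500000 / 7, 2) = 71428.57

71428.57


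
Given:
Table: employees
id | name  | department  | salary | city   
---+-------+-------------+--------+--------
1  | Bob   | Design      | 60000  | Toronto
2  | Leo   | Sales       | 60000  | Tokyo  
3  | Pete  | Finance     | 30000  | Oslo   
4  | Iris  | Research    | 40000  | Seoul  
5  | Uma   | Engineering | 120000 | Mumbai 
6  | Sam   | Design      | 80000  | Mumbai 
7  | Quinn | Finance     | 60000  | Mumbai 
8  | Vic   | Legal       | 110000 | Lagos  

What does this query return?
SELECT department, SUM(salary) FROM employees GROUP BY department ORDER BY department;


Summing salary within each department:
  Design: 60000 + 80000 = 140000
  Engineering: 120000 = 120000
  Finance: 30000 + 60000 = 90000
  Legal: 110000 = 110000
  Research: 40000 = 40000
  Sales: 60000 = 60000


6 groups:
Design, 140000
Engineering, 120000
Finance, 90000
Legal, 110000
Research, 40000
Sales, 60000


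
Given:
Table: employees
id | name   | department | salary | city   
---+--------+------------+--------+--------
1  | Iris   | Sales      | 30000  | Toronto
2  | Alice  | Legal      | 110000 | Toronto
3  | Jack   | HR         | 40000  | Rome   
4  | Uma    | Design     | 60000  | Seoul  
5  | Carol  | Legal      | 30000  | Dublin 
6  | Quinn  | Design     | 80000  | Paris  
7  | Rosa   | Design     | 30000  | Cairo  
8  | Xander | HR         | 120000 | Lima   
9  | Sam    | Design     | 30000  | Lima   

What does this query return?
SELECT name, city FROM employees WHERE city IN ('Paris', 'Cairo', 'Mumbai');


Filtering: city IN ('Paris', 'Cairo', 'Mumbai')
Matching: 2 rows

2 rows:
Quinn, Paris
Rosa, Cairo


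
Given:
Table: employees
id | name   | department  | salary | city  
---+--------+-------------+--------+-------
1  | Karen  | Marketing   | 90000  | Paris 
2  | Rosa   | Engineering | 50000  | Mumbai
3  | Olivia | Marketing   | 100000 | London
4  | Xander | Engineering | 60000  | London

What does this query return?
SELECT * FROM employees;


SELECT * returns all 4 rows with all columns

4 rows:
1, Karen, Marketing, 90000, Paris
2, Rosa, Engineering, 50000, Mumbai
3, Olivia, Marketing, 100000, London
4, Xander, Engineering, 60000, London


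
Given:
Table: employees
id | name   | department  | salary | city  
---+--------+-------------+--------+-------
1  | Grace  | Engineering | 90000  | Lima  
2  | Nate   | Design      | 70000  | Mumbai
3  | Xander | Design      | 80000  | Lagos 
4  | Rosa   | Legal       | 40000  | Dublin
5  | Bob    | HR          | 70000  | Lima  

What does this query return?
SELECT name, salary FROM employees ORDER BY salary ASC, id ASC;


Sorting by salary ASC, then id ASC for ties

5 rows:
Rosa, 40000
Nate, 70000
Bob, 70000
Xander, 80000
Grace, 90000


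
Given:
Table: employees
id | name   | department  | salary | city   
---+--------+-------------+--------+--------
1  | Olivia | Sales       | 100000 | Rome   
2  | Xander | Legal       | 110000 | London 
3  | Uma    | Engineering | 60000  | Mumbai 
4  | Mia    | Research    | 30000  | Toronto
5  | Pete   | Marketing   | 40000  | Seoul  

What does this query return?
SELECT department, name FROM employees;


Projecting columns: department, name

5 rows:
Sales, Olivia
Legal, Xander
Engineering, Uma
Research, Mia
Marketing, Pete


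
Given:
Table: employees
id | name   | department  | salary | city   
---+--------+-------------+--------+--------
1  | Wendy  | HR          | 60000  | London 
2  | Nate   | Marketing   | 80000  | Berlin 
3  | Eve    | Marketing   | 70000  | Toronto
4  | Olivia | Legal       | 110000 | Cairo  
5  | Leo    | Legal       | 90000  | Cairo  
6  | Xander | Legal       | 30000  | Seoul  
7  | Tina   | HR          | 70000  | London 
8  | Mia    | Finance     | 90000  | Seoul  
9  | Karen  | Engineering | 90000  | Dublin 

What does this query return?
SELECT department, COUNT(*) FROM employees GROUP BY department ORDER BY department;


Assigning each row to its department group:
  Wendy -> HR
  Nate -> Marketing
  Eve -> Marketing
  Olivia -> Legal
  Leo -> Legal
  Xander -> Legal
  Tina -> HR
  Mia -> Finance
  Karen -> Engineering


5 groups:
Engineering, 1
Finance, 1
HR, 2
Legal, 3
Marketing, 2


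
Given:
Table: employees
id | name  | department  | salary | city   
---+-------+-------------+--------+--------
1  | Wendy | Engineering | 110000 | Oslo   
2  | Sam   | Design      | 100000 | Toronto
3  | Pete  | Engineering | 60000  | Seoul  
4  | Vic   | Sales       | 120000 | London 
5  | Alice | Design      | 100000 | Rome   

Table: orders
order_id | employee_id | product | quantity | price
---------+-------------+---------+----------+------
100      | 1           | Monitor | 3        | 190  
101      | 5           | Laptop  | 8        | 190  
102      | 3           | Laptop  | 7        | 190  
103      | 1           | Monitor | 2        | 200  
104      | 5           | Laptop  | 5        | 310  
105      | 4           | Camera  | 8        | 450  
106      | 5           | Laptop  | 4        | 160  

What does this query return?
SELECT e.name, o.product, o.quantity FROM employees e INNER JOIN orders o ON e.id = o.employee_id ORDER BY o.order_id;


Joining employees.id = orders.employee_id:
  employee Wendy (id=1) -> order Monitor
  employee Alice (id=5) -> order Laptop
  employee Pete (id=3) -> order Laptop
  employee Wendy (id=1) -> order Monitor
  employee Alice (id=5) -> order Laptop
  employee Vic (id=4) -> order Camera
  employee Alice (id=5) -> order Laptop


7 rows:
Wendy, Monitor, 3
Alice, Laptop, 8
Pete, Laptop, 7
Wendy, Monitor, 2
Alice, Laptop, 5
Vic, Camera, 8
Alice, Laptop, 4


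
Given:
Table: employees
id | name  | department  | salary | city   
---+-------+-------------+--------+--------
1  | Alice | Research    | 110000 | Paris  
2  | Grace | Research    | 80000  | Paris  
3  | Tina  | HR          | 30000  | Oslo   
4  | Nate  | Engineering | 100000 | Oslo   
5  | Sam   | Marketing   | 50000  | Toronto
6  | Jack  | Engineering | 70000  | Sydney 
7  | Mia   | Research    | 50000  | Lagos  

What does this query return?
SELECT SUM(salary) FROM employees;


SUM(salary) = 110000 + 80000 + 30000 + 100000 + 50000 + 70000 + 50000 = 490000

490000


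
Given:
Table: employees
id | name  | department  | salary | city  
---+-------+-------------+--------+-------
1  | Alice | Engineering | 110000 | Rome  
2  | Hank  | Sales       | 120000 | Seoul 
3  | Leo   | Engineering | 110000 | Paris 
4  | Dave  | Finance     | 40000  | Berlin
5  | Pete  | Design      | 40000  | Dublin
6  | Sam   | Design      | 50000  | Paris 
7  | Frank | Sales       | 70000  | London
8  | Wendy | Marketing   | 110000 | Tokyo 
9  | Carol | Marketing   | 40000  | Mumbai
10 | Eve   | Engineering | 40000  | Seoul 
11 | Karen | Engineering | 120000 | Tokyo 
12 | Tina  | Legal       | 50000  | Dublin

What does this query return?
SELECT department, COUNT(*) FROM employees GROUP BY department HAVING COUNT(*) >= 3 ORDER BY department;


Groups with count >= 3:
  Engineering: 4 -> PASS
  Design: 2 -> filtered out
  Finance: 1 -> filtered out
  Legal: 1 -> filtered out
  Marketing: 2 -> filtered out
  Sales: 2 -> filtered out


1 groups:
Engineering, 4


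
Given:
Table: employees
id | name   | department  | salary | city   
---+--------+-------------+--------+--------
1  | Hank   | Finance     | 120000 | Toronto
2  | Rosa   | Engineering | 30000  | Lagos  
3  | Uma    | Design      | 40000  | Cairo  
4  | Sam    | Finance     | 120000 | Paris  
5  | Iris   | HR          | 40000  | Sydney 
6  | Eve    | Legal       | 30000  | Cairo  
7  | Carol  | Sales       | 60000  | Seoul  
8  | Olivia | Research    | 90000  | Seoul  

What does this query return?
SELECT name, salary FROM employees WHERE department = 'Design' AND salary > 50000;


Filtering: department = 'Design' AND salary > 50000
Matching: 0 rows

Empty result set (0 rows)


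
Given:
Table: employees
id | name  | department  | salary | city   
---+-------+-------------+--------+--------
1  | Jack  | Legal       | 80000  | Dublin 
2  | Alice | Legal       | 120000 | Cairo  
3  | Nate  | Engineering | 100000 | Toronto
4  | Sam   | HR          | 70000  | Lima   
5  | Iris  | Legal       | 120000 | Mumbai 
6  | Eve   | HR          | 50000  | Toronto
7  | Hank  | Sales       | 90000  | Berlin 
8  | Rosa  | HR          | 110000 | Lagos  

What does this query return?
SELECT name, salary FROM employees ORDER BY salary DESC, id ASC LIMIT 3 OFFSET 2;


Sort by salary DESC (id ASC tiebreak), then skip 2 and take 3
Rows 3 through 5

3 rows:
Rosa, 110000
Nate, 100000
Hank, 90000


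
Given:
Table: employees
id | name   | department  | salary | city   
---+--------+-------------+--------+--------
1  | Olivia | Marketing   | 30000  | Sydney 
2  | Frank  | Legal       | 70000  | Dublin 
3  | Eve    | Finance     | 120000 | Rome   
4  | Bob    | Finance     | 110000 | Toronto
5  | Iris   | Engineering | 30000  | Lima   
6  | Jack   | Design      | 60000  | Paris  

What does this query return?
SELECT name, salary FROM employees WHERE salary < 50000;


Filtering: salary < 50000
Matching: 2 rows

2 rows:
Olivia, 30000
Iris, 30000


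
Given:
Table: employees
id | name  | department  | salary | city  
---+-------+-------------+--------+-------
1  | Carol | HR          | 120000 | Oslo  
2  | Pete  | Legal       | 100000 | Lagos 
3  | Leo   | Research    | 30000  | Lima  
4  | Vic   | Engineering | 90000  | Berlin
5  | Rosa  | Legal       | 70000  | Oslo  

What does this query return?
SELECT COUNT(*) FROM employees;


COUNT(*) counts all rows

5


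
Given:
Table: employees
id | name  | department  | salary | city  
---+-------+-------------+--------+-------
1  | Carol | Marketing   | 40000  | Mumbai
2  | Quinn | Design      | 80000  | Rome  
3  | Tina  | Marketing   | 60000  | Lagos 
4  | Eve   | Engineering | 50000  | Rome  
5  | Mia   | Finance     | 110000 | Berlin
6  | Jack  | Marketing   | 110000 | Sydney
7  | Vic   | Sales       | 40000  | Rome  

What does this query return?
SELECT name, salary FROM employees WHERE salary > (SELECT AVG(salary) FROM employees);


Subquery: AVG(salary) = 70000.0
Filtering: salary > 70000.0
  Quinn (80000) -> MATCH
  Mia (110000) -> MATCH
  Jack (110000) -> MATCH


3 rows:
Quinn, 80000
Mia, 110000
Jack, 110000


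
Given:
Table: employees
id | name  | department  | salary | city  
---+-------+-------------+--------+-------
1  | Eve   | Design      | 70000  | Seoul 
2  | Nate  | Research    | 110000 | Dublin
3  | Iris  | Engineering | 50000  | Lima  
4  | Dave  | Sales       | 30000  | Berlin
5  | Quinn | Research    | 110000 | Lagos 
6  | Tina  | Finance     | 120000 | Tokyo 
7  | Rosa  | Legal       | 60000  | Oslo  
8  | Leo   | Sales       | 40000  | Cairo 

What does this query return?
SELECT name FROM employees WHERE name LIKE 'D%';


LIKE 'D%' matches names starting with 'D'
Matching: 1

1 rows:
Dave


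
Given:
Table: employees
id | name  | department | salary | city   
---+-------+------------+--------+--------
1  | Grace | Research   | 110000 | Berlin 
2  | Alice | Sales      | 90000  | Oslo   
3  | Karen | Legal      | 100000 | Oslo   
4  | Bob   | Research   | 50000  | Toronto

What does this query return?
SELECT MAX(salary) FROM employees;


Salaries: 110000, 90000, 100000, 50000
MAX = 110000

110000


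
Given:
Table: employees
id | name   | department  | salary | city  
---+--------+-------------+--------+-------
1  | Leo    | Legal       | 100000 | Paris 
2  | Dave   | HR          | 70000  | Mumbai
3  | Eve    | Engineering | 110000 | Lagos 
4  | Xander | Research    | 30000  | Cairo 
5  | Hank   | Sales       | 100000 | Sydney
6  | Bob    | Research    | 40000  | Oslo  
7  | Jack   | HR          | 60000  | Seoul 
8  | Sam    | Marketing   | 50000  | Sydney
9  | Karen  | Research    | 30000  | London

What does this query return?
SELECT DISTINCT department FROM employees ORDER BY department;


All 'department' values (row order): Legal, HR, Engineering, Research, Sales, Research, HR, Marketing, Research
Removing duplicates leaves 6 unique value(s).

6 values:
Engineering
HR
Legal
Marketing
Research
Sales


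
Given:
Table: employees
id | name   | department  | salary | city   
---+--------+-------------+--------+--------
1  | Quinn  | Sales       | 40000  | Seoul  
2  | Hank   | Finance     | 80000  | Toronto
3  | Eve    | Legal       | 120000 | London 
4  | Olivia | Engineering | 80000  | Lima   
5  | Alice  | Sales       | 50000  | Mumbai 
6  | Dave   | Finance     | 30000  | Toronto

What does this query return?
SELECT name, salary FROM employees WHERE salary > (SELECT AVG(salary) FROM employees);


Subquery: AVG(salary) = 66666.67
Filtering: salary > 66666.67
  Hank (80000) -> MATCH
  Eve (120000) -> MATCH
  Olivia (80000) -> MATCH


3 rows:
Hank, 80000
Eve, 120000
Olivia, 80000


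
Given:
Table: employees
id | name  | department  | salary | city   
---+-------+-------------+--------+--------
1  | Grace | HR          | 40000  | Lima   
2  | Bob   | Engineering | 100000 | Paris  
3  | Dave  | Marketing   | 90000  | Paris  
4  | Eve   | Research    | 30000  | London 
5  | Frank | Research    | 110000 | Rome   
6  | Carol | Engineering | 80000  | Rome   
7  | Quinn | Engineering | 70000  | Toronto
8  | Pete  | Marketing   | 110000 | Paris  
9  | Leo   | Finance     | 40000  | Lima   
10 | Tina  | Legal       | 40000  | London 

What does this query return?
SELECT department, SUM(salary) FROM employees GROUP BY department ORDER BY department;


Summing salary within each department:
  Engineering: 100000 + 80000 + 70000 = 250000
  Finance: 40000 = 40000
  HR: 40000 = 40000
  Legal: 40000 = 40000
  Marketing: 90000 + 110000 = 200000
  Research: 30000 + 110000 = 140000


6 groups:
Engineering, 250000
Finance, 40000
HR, 40000
Legal, 40000
Marketing, 200000
Research, 140000
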